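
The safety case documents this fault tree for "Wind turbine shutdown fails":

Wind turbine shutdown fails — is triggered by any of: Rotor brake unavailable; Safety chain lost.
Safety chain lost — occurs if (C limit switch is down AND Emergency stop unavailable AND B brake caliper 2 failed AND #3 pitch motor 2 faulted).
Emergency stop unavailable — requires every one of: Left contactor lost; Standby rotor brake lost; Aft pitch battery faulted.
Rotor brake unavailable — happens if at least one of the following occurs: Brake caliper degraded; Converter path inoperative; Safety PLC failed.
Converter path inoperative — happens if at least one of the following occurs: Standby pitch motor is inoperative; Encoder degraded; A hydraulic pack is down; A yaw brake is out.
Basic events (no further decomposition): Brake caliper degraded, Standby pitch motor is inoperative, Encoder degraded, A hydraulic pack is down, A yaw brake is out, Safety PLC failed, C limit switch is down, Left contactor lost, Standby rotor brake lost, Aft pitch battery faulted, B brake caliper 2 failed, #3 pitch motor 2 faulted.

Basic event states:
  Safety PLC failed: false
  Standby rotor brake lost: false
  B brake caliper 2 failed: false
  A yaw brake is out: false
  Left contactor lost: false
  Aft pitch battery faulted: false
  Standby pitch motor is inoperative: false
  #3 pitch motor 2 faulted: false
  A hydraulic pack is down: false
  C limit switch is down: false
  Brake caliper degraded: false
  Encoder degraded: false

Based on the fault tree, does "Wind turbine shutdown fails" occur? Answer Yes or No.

No

Converter path inoperative [OR]: Standby pitch motor is inoperative=not, Encoder degraded=not, A hydraulic pack is down=not, A yaw brake is out=not → no input occurs → does not occur.
Rotor brake unavailable [OR]: Brake caliper degraded=not, Converter path inoperative=not, Safety PLC failed=not → no input occurs → does not occur.
Emergency stop unavailable [AND]: Left contactor lost=not, Standby rotor brake lost=not, Aft pitch battery faulted=not → not all inputs occur → does not occur.
Safety chain lost [AND]: C limit switch is down=not, Emergency stop unavailable=not, B brake caliper 2 failed=not, #3 pitch motor 2 faulted=not → not all inputs occur → does not occur.
Wind turbine shutdown fails [OR]: Rotor brake unavailable=not, Safety chain lost=not → no input occurs → does not occur.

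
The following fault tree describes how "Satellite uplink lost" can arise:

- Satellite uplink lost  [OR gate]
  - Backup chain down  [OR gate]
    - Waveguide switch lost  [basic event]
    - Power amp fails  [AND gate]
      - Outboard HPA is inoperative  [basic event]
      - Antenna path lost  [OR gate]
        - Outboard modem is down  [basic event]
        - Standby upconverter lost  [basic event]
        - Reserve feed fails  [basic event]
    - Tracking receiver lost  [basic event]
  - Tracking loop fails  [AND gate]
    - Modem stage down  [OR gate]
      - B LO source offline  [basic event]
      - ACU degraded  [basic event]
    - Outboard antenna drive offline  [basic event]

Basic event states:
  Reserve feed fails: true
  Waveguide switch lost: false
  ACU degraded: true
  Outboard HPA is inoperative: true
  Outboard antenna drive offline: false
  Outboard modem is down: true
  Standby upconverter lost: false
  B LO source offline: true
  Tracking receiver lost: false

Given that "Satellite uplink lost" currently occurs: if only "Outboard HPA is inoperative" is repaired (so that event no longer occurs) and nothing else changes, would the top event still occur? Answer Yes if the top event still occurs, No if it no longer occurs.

No

Counterfactual: set "Outboard HPA is inoperative" to not occurred.
Antenna path lost [OR]: Outboard modem is down=occurs, Standby upconverter lost=not, Reserve feed fails=occurs → at least one input occurs → occurs.
Power amp fails [AND]: Outboard HPA is inoperative=not, Antenna path lost=occurs → not all inputs occur → does not occur.
Backup chain down [OR]: Waveguide switch lost=not, Power amp fails=not, Tracking receiver lost=not → no input occurs → does not occur.
Modem stage down [OR]: B LO source offline=occurs, ACU degraded=occurs → at least one input occurs → occurs.
Tracking loop fails [AND]: Modem stage down=occurs, Outboard antenna drive offline=not → not all inputs occur → does not occur.
Satellite uplink lost [OR]: Backup chain down=not, Tracking loop fails=not → no input occurs → does not occur.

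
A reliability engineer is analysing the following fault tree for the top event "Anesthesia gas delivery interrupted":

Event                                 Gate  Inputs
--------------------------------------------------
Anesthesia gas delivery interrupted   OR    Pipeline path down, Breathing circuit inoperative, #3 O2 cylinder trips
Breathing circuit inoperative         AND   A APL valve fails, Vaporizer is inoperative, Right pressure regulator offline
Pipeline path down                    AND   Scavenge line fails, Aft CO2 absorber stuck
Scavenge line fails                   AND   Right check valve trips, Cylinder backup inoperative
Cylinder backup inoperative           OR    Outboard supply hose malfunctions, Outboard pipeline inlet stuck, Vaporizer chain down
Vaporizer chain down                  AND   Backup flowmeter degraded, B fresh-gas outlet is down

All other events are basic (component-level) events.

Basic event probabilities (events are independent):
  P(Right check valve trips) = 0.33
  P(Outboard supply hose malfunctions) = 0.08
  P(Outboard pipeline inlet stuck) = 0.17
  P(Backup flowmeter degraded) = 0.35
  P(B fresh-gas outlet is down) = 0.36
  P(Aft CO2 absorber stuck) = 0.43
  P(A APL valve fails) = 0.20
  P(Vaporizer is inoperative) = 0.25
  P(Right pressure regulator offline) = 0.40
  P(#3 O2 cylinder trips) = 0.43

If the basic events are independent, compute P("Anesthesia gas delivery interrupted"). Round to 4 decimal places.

0.4678

P(Vaporizer chain down) [AND] = 0.35 × 0.36 = 0.126000
P(Cylinder backup inoperative) [OR] = 1 − (1−0.08) × (1−0.17) × (1−0.126000) = 0.332614
P(Scavenge line fails) [AND] = 0.33 × 0.332614 = 0.109763
P(Pipeline path down) [AND] = 0.109763 × 0.43 = 0.047198
P(Breathing circuit inoperative) [AND] = 0.20 × 0.25 × 0.40 = 0.020000
P(Anesthesia gas delivery interrupted) [OR] = 1 − (1−0.047198) × (1−0.020000) × (1−0.43) = 0.467765
Rounded to 4 decimal places: P(Anesthesia gas delivery interrupted) ≈ 0.4678.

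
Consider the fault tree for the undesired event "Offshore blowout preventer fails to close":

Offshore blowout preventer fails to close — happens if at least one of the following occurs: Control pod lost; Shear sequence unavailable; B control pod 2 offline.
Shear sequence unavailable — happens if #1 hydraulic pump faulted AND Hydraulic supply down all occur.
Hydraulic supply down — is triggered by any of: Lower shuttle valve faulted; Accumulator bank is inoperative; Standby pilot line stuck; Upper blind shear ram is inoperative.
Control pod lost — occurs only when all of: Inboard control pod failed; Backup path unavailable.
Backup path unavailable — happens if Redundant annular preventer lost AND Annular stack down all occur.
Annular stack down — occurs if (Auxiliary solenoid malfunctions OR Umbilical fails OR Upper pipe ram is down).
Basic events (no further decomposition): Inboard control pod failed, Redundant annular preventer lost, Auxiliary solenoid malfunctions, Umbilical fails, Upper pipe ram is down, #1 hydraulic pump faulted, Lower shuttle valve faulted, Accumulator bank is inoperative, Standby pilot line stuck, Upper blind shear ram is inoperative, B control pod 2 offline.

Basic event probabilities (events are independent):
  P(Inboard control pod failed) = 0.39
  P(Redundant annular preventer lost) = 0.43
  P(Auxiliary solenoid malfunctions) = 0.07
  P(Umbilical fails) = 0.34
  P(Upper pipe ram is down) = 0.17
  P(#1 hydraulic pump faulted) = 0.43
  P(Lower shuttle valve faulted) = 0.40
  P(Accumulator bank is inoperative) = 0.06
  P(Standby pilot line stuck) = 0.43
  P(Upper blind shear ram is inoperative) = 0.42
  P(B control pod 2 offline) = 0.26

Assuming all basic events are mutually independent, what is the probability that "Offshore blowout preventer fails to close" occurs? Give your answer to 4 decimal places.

0.5584

P(Annular stack down) [OR] = 1 − (1−0.07) × (1−0.34) × (1−0.17) = 0.490546
P(Backup path unavailable) [AND] = 0.43 × 0.490546 = 0.210935
P(Control pod lost) [AND] = 0.39 × 0.210935 = 0.082265
P(Hydraulic supply down) [OR] = 1 − (1−0.40) × (1−0.06) × (1−0.43) × (1−0.42) = 0.813542
P(Shear sequence unavailable) [AND] = 0.43 × 0.813542 = 0.349823
P(Offshore blowout preventer fails to close) [OR] = 1 − (1−0.082265) × (1−0.349823) × (1−0.26) = 0.558449
Rounded to 4 decimal places: P(Offshore blowout preventer fails to close) ≈ 0.5584.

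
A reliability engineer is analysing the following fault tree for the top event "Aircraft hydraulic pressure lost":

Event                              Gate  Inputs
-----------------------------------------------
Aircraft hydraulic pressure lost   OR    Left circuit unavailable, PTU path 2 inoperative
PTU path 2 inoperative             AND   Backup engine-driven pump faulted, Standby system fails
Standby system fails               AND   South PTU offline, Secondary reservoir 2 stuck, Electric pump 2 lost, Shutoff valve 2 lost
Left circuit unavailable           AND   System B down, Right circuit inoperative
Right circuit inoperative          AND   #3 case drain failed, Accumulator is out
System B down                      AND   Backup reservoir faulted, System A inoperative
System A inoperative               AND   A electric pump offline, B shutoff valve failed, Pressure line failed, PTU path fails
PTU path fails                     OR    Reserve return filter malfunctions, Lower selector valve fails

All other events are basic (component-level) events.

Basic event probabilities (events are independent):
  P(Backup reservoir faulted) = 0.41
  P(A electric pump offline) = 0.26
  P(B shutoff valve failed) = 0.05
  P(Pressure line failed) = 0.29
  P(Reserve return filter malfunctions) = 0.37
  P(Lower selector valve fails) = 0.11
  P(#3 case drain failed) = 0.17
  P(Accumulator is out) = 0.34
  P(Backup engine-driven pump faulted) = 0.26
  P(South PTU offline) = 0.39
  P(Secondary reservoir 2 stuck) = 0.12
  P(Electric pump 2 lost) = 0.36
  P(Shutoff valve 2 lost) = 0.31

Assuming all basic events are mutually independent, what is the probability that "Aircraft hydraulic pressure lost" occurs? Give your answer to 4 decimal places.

0.0014

P(PTU path fails) [OR] = 1 − (1−0.37) × (1−0.11) = 0.439300
P(System A inoperative) [AND] = 0.26 × 0.05 × 0.29 × 0.439300 = 0.001656
P(System B down) [AND] = 0.41 × 0.001656 = 0.000679
P(Right circuit inoperative) [AND] = 0.17 × 0.34 = 0.057800
P(Left circuit unavailable) [AND] = 0.000679 × 0.057800 = 0.000039
P(Standby system fails) [AND] = 0.39 × 0.12 × 0.36 × 0.31 = 0.005223
P(PTU path 2 inoperative) [AND] = 0.26 × 0.005223 = 0.001358
P(Aircraft hydraulic pressure lost) [OR] = 1 − (1−0.000039) × (1−0.001358) = 0.001397
Rounded to 4 decimal places: P(Aircraft hydraulic pressure lost) ≈ 0.0014.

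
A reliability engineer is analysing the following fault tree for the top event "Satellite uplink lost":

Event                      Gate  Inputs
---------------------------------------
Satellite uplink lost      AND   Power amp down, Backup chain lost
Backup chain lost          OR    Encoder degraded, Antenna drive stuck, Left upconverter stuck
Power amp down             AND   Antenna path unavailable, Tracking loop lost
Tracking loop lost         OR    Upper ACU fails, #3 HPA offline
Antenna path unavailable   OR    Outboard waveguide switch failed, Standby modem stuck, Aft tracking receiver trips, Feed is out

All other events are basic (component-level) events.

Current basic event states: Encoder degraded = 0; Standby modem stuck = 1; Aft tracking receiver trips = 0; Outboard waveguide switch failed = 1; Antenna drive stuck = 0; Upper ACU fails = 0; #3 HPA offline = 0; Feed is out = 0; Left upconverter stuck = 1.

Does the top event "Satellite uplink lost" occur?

Antenna path unavailable [OR]: Outboard waveguide switch failed=occurs, Standby modem stuck=occurs, Aft tracking receiver trips=not, Feed is out=not → at least one input occurs → occurs.
Tracking loop lost [OR]: Upper ACU fails=not, #3 HPA offline=not → no input occurs → does not occur.
Power amp down [AND]: Antenna path unavailable=occurs, Tracking loop lost=not → not all inputs occur → does not occur.
Backup chain lost [OR]: Encoder degraded=not, Antenna drive stuck=not, Left upconverter stuck=occurs → at least one input occurs → occurs.
Satellite uplink lost [AND]: Power amp down=not, Backup chain lost=occurs → not all inputs occur → does not occur.

No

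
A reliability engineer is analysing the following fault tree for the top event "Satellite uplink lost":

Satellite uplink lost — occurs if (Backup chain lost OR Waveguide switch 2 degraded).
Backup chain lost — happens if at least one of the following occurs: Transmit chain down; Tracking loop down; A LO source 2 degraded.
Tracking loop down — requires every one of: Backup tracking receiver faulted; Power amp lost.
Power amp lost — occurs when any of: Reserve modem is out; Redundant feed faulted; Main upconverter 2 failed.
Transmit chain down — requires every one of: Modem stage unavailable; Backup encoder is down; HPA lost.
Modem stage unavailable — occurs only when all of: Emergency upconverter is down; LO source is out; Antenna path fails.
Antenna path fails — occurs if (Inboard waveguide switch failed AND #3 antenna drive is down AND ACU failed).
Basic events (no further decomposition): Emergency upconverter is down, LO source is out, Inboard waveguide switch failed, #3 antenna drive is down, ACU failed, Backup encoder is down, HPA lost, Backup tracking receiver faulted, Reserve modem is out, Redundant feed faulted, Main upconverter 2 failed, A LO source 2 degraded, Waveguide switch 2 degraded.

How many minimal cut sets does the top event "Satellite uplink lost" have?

6

Antenna path fails [AND]: one cut set from each child combined → 1 × 1 × 1 = 1 cut set(s).
Modem stage unavailable [AND]: one cut set from each child combined → 1 × 1 × 1 = 1 cut set(s).
Transmit chain down [AND]: one cut set from each child combined → 1 × 1 × 1 = 1 cut set(s).
Power amp lost [OR]: union of children's cut sets → 3 cut set(s).
Tracking loop down [AND]: one cut set from each child combined → 1 × 3 = 3 cut set(s).
Backup chain lost [OR]: union of children's cut sets → 5 cut set(s).
Satellite uplink lost [OR]: union of children's cut sets → 6 cut set(s).
Minimal cut sets: {#3 antenna drive is down, ACU failed, Backup encoder is down, Emergency upconverter is down, HPA lost, Inboard waveguide switch failed, LO source is out}; {Backup tracking receiver faulted, Reserve modem is out}; {Backup tracking receiver faulted, Redundant feed faulted}; {Backup tracking receiver faulted, Main upconverter 2 failed}; {A LO source 2 degraded}; {Waveguide switch 2 degraded}.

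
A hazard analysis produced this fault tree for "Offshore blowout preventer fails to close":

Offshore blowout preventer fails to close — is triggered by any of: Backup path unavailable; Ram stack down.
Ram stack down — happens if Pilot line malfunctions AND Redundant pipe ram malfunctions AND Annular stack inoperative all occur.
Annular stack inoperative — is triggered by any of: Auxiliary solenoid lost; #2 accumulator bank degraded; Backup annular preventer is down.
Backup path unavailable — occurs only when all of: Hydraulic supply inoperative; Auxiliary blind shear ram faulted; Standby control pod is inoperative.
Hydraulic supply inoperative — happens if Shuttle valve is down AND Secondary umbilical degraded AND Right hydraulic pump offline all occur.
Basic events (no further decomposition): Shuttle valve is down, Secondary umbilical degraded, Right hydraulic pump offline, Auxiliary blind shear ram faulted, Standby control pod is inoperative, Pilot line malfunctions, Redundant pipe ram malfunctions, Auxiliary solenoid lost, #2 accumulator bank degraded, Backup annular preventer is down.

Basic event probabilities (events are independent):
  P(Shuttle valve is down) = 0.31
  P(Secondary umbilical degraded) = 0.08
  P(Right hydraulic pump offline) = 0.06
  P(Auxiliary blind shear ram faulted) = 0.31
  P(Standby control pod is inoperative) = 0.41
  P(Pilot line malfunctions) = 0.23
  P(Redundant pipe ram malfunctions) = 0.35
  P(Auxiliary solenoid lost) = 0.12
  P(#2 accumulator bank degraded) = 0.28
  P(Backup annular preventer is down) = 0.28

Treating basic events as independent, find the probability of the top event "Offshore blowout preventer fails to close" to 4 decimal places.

P(Hydraulic supply inoperative) [AND] = 0.31 × 0.08 × 0.06 = 0.001488
P(Backup path unavailable) [AND] = 0.001488 × 0.31 × 0.41 = 0.000189
P(Annular stack inoperative) [OR] = 1 − (1−0.12) × (1−0.28) × (1−0.28) = 0.543808
P(Ram stack down) [AND] = 0.23 × 0.35 × 0.543808 = 0.043777
P(Offshore blowout preventer fails to close) [OR] = 1 − (1−0.000189) × (1−0.043777) = 0.043958
Rounded to 4 decimal places: P(Offshore blowout preventer fails to close) ≈ 0.0440.

0.0440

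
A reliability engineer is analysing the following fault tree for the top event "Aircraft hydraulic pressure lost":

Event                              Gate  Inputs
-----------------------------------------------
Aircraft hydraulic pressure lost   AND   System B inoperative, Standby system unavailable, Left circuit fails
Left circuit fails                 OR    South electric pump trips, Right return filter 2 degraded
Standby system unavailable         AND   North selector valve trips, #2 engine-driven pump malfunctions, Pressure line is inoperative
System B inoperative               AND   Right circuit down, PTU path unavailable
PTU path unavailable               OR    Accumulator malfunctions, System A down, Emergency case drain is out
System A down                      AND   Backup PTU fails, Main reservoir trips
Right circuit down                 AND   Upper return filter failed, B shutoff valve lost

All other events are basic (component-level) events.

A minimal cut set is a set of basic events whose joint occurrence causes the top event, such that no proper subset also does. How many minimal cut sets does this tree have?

Right circuit down [AND]: one cut set from each child combined → 1 × 1 = 1 cut set(s).
System A down [AND]: one cut set from each child combined → 1 × 1 = 1 cut set(s).
PTU path unavailable [OR]: union of children's cut sets → 3 cut set(s).
System B inoperative [AND]: one cut set from each child combined → 1 × 3 = 3 cut set(s).
Standby system unavailable [AND]: one cut set from each child combined → 1 × 1 × 1 = 1 cut set(s).
Left circuit fails [OR]: union of children's cut sets → 2 cut set(s).
Aircraft hydraulic pressure lost [AND]: one cut set from each child combined → 3 × 1 × 2 = 6 cut set(s).
Minimal cut sets: {#2 engine-driven pump malfunctions, Accumulator malfunctions, B shutoff valve lost, North selector valve trips, Pressure line is inoperative, South electric pump trips, Upper return filter failed}; {#2 engine-driven pump malfunctions, Accumulator malfunctions, B shutoff valve lost, North selector valve trips, Pressure line is inoperative, Right return filter 2 degraded, Upper return filter failed}; {#2 engine-driven pump malfunctions, B shutoff valve lost, Backup PTU fails, Main reservoir trips, North selector valve trips, Pressure line is inoperative, South electric pump trips, Upper return filter failed}; {#2 engine-driven pump malfunctions, B shutoff valve lost, Backup PTU fails, Main reservoir trips, North selector valve trips, Pressure line is inoperative, Right return filter 2 degraded, Upper return filter failed}; {#2 engine-driven pump malfunctions, B shutoff valve lost, Emergency case drain is out, North selector valve trips, Pressure line is inoperative, South electric pump trips, Upper return filter failed}; {#2 engine-driven pump malfunctions, B shutoff valve lost, Emergency case drain is out, North selector valve trips, Pressure line is inoperative, Right return filter 2 degraded, Upper return filter failed}.

6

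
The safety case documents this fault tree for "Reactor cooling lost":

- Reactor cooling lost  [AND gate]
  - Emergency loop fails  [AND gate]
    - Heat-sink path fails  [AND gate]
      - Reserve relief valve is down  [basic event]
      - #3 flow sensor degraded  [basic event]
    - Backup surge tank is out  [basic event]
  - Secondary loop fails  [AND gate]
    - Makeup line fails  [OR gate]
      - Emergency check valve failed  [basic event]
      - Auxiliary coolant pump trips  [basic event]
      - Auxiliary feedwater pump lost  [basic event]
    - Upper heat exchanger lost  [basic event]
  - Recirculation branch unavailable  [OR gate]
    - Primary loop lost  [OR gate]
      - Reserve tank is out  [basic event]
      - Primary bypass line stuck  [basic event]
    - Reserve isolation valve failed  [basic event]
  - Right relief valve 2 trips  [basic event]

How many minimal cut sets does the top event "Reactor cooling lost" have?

Heat-sink path fails [AND]: one cut set from each child combined → 1 × 1 = 1 cut set(s).
Emergency loop fails [AND]: one cut set from each child combined → 1 × 1 = 1 cut set(s).
Makeup line fails [OR]: union of children's cut sets → 3 cut set(s).
Secondary loop fails [AND]: one cut set from each child combined → 3 × 1 = 3 cut set(s).
Primary loop lost [OR]: union of children's cut sets → 2 cut set(s).
Recirculation branch unavailable [OR]: union of children's cut sets → 3 cut set(s).
Reactor cooling lost [AND]: one cut set from each child combined → 1 × 3 × 3 × 1 = 9 cut set(s).
Minimal cut sets: {#3 flow sensor degraded, Backup surge tank is out, Emergency check valve failed, Reserve relief valve is down, Reserve tank is out, Right relief valve 2 trips, Upper heat exchanger lost}; {#3 flow sensor degraded, Backup surge tank is out, Emergency check valve failed, Primary bypass line stuck, Reserve relief valve is down, Right relief valve 2 trips, Upper heat exchanger lost}; {#3 flow sensor degraded, Backup surge tank is out, Emergency check valve failed, Reserve isolation valve failed, Reserve relief valve is down, Right relief valve 2 trips, Upper heat exchanger lost}; {#3 flow sensor degraded, Auxiliary coolant pump trips, Backup surge tank is out, Reserve relief valve is down, Reserve tank is out, Right relief valve 2 trips, Upper heat exchanger lost}; {#3 flow sensor degraded, Auxiliary coolant pump trips, Backup surge tank is out, Primary bypass line stuck, Reserve relief valve is down, Right relief valve 2 trips, Upper heat exchanger lost}; {#3 flow sensor degraded, Auxiliary coolant pump trips, Backup surge tank is out, Reserve isolation valve failed, Reserve relief valve is down, Right relief valve 2 trips, Upper heat exchanger lost}; {#3 flow sensor degraded, Auxiliary feedwater pump lost, Backup surge tank is out, Reserve relief valve is down, Reserve tank is out, Right relief valve 2 trips, Upper heat exchanger lost}; {#3 flow sensor degraded, Auxiliary feedwater pump lost, Backup surge tank is out, Primary bypass line stuck, Reserve relief valve is down, Right relief valve 2 trips, Upper heat exchanger lost}; {#3 flow sensor degraded, Auxiliary feedwater pump lost, Backup surge tank is out, Reserve isolation valve failed, Reserve relief valve is down, Right relief valve 2 trips, Upper heat exchanger lost}.

9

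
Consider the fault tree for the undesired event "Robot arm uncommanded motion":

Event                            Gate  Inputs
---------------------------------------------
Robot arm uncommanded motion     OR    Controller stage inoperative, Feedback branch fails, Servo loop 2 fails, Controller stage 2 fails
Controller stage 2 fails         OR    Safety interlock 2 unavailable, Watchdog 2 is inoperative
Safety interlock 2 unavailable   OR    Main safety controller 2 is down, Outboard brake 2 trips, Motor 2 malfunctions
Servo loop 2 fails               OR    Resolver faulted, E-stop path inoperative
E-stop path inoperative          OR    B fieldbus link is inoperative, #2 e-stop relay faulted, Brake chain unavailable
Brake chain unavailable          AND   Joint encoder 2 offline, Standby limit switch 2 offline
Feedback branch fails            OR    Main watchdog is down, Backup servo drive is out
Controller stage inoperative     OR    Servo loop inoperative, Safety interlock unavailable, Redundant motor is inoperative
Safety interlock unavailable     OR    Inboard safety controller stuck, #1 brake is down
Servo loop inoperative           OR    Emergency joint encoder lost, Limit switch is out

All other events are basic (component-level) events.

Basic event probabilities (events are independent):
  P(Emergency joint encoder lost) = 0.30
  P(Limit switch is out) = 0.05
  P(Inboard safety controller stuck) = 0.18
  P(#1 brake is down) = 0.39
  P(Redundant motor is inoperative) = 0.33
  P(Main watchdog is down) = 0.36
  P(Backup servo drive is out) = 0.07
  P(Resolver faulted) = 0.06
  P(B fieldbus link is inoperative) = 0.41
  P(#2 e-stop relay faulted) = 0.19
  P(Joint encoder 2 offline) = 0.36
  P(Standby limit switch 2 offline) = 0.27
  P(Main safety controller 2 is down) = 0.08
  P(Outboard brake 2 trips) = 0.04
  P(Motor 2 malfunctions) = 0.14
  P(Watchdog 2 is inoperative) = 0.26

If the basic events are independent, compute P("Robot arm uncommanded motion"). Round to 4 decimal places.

P(Servo loop inoperative) [OR] = 1 − (1−0.30) × (1−0.05) = 0.335000
P(Safety interlock unavailable) [OR] = 1 − (1−0.18) × (1−0.39) = 0.499800
P(Controller stage inoperative) [OR] = 1 − (1−0.335000) × (1−0.499800) × (1−0.33) = 0.777136
P(Feedback branch fails) [OR] = 1 − (1−0.36) × (1−0.07) = 0.404800
P(Brake chain unavailable) [AND] = 0.36 × 0.27 = 0.097200
P(E-stop path inoperative) [OR] = 1 − (1−0.41) × (1−0.19) × (1−0.097200) = 0.568552
P(Servo loop 2 fails) [OR] = 1 − (1−0.06) × (1−0.568552) = 0.594439
P(Safety interlock 2 unavailable) [OR] = 1 − (1−0.08) × (1−0.04) × (1−0.14) = 0.240448
P(Controller stage 2 fails) [OR] = 1 − (1−0.240448) × (1−0.26) = 0.437932
P(Robot arm uncommanded motion) [OR] = 1 − (1−0.777136) × (1−0.404800) × (1−0.594439) × (1−0.437932) = 0.969762
Rounded to 4 decimal places: P(Robot arm uncommanded motion) ≈ 0.9698.

0.9698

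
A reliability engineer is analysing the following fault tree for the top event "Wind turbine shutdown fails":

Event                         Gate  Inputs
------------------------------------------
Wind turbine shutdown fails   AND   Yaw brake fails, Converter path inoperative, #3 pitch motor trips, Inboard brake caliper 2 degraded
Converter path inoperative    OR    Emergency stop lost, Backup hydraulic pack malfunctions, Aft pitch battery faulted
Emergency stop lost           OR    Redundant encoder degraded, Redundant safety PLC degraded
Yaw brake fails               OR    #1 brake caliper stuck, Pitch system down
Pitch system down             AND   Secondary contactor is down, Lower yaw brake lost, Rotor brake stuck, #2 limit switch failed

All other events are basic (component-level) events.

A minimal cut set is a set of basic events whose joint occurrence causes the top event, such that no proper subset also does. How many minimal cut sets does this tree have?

8

Pitch system down [AND]: one cut set from each child combined → 1 × 1 × 1 × 1 = 1 cut set(s).
Yaw brake fails [OR]: union of children's cut sets → 2 cut set(s).
Emergency stop lost [OR]: union of children's cut sets → 2 cut set(s).
Converter path inoperative [OR]: union of children's cut sets → 4 cut set(s).
Wind turbine shutdown fails [AND]: one cut set from each child combined → 2 × 4 × 1 × 1 = 8 cut set(s).
Minimal cut sets: {#1 brake caliper stuck, #3 pitch motor trips, Inboard brake caliper 2 degraded, Redundant encoder degraded}; {#1 brake caliper stuck, #3 pitch motor trips, Inboard brake caliper 2 degraded, Redundant safety PLC degraded}; {#1 brake caliper stuck, #3 pitch motor trips, Backup hydraulic pack malfunctions, Inboard brake caliper 2 degraded}; {#1 brake caliper stuck, #3 pitch motor trips, Aft pitch battery faulted, Inboard brake caliper 2 degraded}; {#2 limit switch failed, #3 pitch motor trips, Inboard brake caliper 2 degraded, Lower yaw brake lost, Redundant encoder degraded, Rotor brake stuck, Secondary contactor is down}; {#2 limit switch failed, #3 pitch motor trips, Inboard brake caliper 2 degraded, Lower yaw brake lost, Redundant safety PLC degraded, Rotor brake stuck, Secondary contactor is down}; {#2 limit switch failed, #3 pitch motor trips, Backup hydraulic pack malfunctions, Inboard brake caliper 2 degraded, Lower yaw brake lost, Rotor brake stuck, Secondary contactor is down}; {#2 limit switch failed, #3 pitch motor trips, Aft pitch battery faulted, Inboard brake caliper 2 degraded, Lower yaw brake lost, Rotor brake stuck, Secondary contactor is down}.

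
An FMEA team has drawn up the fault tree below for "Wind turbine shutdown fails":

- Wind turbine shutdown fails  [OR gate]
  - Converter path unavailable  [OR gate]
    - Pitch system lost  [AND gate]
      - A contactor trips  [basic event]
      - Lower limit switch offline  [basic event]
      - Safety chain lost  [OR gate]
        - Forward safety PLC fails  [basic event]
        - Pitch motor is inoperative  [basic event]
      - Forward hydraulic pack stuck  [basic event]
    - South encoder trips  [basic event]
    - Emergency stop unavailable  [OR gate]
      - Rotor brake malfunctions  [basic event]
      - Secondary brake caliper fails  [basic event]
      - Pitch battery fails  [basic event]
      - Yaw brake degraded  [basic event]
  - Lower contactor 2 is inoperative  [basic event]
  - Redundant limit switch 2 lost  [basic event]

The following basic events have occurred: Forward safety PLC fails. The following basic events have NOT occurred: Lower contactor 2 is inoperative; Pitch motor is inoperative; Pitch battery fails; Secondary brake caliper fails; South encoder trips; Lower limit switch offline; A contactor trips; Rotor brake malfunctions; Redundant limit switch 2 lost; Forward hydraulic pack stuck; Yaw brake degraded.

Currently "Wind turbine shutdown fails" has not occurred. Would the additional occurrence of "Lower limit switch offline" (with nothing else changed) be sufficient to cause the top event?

Counterfactual: set "Lower limit switch offline" to occurred.
Safety chain lost [OR]: Forward safety PLC fails=occurs, Pitch motor is inoperative=not → at least one input occurs → occurs.
Pitch system lost [AND]: A contactor trips=not, Lower limit switch offline=occurs, Safety chain lost=occurs, Forward hydraulic pack stuck=not → not all inputs occur → does not occur.
Emergency stop unavailable [OR]: Rotor brake malfunctions=not, Secondary brake caliper fails=not, Pitch battery fails=not, Yaw brake degraded=not → no input occurs → does not occur.
Converter path unavailable [OR]: Pitch system lost=not, South encoder trips=not, Emergency stop unavailable=not → no input occurs → does not occur.
Wind turbine shutdown fails [OR]: Converter path unavailable=not, Lower contactor 2 is inoperative=not, Redundant limit switch 2 lost=not → no input occurs → does not occur.

No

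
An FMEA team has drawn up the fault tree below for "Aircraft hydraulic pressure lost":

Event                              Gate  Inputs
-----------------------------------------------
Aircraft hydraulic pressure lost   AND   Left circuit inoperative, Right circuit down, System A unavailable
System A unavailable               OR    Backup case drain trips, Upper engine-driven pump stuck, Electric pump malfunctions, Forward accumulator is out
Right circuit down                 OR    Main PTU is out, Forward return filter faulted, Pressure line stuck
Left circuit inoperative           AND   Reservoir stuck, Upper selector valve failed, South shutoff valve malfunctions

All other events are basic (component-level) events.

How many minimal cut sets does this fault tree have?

12

Left circuit inoperative [AND]: one cut set from each child combined → 1 × 1 × 1 = 1 cut set(s).
Right circuit down [OR]: union of children's cut sets → 3 cut set(s).
System A unavailable [OR]: union of children's cut sets → 4 cut set(s).
Aircraft hydraulic pressure lost [AND]: one cut set from each child combined → 1 × 3 × 4 = 12 cut set(s).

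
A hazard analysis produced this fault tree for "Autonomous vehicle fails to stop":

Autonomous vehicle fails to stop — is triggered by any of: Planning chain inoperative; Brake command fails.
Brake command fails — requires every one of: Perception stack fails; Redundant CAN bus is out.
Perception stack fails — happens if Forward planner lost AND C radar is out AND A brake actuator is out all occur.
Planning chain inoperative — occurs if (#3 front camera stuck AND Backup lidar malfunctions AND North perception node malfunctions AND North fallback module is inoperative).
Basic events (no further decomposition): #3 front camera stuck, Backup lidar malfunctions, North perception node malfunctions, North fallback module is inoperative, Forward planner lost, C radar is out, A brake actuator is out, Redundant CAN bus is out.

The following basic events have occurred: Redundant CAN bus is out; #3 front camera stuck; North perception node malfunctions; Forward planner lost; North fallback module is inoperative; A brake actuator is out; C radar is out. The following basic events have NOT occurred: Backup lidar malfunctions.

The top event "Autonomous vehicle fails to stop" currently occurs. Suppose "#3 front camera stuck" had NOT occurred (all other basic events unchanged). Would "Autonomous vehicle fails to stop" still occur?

Yes

Counterfactual: set "#3 front camera stuck" to not occurred.
Planning chain inoperative [AND]: #3 front camera stuck=not, Backup lidar malfunctions=not, North perception node malfunctions=occurs, North fallback module is inoperative=occurs → not all inputs occur → does not occur.
Perception stack fails [AND]: Forward planner lost=occurs, C radar is out=occurs, A brake actuator is out=occurs → all inputs occur → occurs.
Brake command fails [AND]: Perception stack fails=occurs, Redundant CAN bus is out=occurs → all inputs occur → occurs.
Autonomous vehicle fails to stop [OR]: Planning chain inoperative=not, Brake command fails=occurs → at least one input occurs → occurs.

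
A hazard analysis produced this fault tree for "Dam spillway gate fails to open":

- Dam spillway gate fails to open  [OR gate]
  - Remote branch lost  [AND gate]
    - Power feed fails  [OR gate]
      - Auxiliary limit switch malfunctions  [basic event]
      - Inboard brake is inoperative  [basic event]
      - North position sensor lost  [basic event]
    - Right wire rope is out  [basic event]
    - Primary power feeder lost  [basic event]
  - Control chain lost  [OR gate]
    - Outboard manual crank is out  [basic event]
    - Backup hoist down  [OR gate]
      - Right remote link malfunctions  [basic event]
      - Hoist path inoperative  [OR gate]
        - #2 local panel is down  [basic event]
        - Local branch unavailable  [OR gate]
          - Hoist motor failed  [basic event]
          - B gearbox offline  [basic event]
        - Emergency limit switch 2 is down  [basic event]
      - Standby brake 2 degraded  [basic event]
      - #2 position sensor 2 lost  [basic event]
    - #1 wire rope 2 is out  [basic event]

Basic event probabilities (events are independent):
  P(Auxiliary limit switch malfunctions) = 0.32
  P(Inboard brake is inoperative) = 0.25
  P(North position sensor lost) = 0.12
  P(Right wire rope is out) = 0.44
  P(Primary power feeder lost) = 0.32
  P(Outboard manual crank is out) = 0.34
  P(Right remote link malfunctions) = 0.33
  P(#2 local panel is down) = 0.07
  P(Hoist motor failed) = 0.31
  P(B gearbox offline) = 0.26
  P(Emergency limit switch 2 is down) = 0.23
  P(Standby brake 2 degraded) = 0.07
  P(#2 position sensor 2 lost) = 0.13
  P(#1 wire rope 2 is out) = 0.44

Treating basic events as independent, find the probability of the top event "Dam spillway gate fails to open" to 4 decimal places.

0.9324

P(Power feed fails) [OR] = 1 − (1−0.32) × (1−0.25) × (1−0.12) = 0.551200
P(Remote branch lost) [AND] = 0.551200 × 0.44 × 0.32 = 0.077609
P(Local branch unavailable) [OR] = 1 − (1−0.31) × (1−0.26) = 0.489400
P(Hoist path inoperative) [OR] = 1 − (1−0.07) × (1−0.489400) × (1−0.23) = 0.634359
P(Backup hoist down) [OR] = 1 − (1−0.33) × (1−0.634359) × (1−0.07) × (1−0.13) = 0.801787
P(Control chain lost) [OR] = 1 − (1−0.34) × (1−0.801787) × (1−0.44) = 0.926740
P(Dam spillway gate fails to open) [OR] = 1 − (1−0.077609) × (1−0.926740) = 0.932426
Rounded to 4 decimal places: P(Dam spillway gate fails to open) ≈ 0.9324.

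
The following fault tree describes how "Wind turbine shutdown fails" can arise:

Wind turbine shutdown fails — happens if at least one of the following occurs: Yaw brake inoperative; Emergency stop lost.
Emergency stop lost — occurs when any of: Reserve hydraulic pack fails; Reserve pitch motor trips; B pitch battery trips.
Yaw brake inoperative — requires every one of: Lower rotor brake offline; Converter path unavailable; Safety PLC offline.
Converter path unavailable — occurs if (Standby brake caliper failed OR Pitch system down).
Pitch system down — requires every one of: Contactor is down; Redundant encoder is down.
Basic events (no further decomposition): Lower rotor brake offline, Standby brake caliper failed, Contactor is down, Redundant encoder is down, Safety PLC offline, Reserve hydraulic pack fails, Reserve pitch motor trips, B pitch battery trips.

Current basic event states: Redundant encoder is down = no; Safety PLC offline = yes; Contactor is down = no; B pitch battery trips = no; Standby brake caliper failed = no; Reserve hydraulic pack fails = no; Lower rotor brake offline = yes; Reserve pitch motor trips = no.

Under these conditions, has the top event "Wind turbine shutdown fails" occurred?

No

Pitch system down [AND]: Contactor is down=not, Redundant encoder is down=not → not all inputs occur → does not occur.
Converter path unavailable [OR]: Standby brake caliper failed=not, Pitch system down=not → no input occurs → does not occur.
Yaw brake inoperative [AND]: Lower rotor brake offline=occurs, Converter path unavailable=not, Safety PLC offline=occurs → not all inputs occur → does not occur.
Emergency stop lost [OR]: Reserve hydraulic pack fails=not, Reserve pitch motor trips=not, B pitch battery trips=not → no input occurs → does not occur.
Wind turbine shutdown fails [OR]: Yaw brake inoperative=not, Emergency stop lost=not → no input occurs → does not occur.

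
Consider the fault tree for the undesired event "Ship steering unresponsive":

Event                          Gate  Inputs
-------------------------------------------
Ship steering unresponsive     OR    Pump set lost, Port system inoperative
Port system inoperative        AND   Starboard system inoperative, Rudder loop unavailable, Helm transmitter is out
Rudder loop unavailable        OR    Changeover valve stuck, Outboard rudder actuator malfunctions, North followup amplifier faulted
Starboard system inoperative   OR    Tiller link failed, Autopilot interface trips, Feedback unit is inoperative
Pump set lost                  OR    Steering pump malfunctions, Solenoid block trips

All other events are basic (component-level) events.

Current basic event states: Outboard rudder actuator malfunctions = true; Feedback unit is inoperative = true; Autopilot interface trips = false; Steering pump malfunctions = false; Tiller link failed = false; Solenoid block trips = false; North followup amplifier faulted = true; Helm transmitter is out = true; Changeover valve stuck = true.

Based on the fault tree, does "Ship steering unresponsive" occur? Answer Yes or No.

Yes

Pump set lost [OR]: Steering pump malfunctions=not, Solenoid block trips=not → no input occurs → does not occur.
Starboard system inoperative [OR]: Tiller link failed=not, Autopilot interface trips=not, Feedback unit is inoperative=occurs → at least one input occurs → occurs.
Rudder loop unavailable [OR]: Changeover valve stuck=occurs, Outboard rudder actuator malfunctions=occurs, North followup amplifier faulted=occurs → at least one input occurs → occurs.
Port system inoperative [AND]: Starboard system inoperative=occurs, Rudder loop unavailable=occurs, Helm transmitter is out=occurs → all inputs occur → occurs.
Ship steering unresponsive [OR]: Pump set lost=not, Port system inoperative=occurs → at least one input occurs → occurs.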